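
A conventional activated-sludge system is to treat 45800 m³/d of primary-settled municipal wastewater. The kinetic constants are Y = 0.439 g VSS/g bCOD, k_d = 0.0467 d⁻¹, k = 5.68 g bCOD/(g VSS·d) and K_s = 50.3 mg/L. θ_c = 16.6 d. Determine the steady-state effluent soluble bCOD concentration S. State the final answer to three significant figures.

S ≈ 2.25 mg/L

Effluent substrate depends only on kinetics and SRT: S = K_s(1 + k_d θ_c) / [θ_c(Yk − k_d) − 1] = 50.3 × (1 + 0.0467 × 16.6) / [16.6 × (0.439 × 5.68 − 0.0467) − 1] = 89.29 / 39.62 = 2.254 mg/L.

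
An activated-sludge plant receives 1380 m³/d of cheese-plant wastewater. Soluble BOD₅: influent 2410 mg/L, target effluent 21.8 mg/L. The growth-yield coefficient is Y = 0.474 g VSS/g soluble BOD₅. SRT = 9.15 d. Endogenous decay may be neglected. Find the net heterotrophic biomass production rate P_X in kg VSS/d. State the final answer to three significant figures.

P_X ≈ 1560 kg VSS/d

With endogenous decay neglected, the observed yield equals the true yield: Y_obs = Y = 0.474 g VSS/g soluble BOD₅.
Mass of soluble BOD₅ removed per day: Q(S₀ − S) = 1380 × 2388 g/m³ = 3296 kg/d.
P_X = Y_obs · Q(S₀ − S) = 0.4740 × 3296 = 1562 kg VSS/d.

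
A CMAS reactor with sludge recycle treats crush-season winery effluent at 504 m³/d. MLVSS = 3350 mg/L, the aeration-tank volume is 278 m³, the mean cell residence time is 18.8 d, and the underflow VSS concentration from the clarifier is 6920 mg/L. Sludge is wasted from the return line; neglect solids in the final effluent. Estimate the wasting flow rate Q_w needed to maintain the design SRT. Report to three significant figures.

Q_w ≈ 7.16 m³/d

Q_w = (V·X)/(θ_c X_r) = 278.0 × 3350 / (18.8 × 6920) = 7.159 m³/d.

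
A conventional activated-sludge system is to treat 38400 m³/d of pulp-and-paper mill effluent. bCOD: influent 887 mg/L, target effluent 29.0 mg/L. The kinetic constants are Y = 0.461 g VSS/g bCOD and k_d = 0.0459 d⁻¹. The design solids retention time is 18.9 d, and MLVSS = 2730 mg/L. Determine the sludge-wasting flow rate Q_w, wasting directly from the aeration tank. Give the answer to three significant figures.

Q_w ≈ 2980 m³/d

From the SRT design equation V = Y Q (S₀−S) θ_c / [X (1 + k_d θ_c)] = 0.461 × 38400 × (887 − 29.0) × 18.9 / [2730 × (1 + 0.0459 × 18.9)] = 2.87×10^8 / 5098 = 56306 m³.
Wasting from the aeration tank: Q_w = V / θ_c = 56306 / 18.9 = 2979 m³/d.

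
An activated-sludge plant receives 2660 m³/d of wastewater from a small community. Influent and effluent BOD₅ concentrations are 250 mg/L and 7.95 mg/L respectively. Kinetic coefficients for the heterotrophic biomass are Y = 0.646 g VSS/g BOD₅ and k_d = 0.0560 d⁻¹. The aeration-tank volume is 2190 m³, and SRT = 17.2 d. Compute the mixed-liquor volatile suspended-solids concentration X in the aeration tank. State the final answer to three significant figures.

Solving the biomass balance for X: X = Y Q (S₀−S) θ_c / [V (1+k_d θ_c)] = 0.646 × 2660 × (250 − 7.95) × 17.2 / [2190 × (1 + 0.0560 × 17.2)] = 1664 mg/L.

X ≈ 1660 mg/L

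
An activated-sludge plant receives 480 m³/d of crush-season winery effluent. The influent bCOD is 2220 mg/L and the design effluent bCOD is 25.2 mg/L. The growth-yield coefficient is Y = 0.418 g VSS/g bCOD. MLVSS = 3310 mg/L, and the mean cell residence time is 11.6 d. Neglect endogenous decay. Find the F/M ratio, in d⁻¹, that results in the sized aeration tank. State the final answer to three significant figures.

F/M ≈ 0.209 d⁻¹

With k_d = 0 the design equation reduces to V = Y Q (S₀−S) θ_c / X = 0.418 × 480 × (2220 − 25.2) × 11.6 / 3310 = 1543 m³.
F/M = Q·S₀ / (V·X) = 480 × 2220 / (1543 × 3310) = 0.2086 g bCOD·(g VSS·d)⁻¹.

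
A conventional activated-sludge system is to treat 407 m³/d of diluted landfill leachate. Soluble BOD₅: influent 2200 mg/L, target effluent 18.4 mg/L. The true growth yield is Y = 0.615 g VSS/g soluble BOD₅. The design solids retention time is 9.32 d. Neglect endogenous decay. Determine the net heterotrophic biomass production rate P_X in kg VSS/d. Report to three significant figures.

P_X ≈ 546 kg VSS/d

No decay correction is needed, so Y_obs = Y = 0.615.
ΔS = 2200 − 18.4 = 2182 mg/L, so the substrate removal rate is 407 × 2182/1000 = 887.9 kg soluble BOD₅/d.
Biomass produced: P_X = Y_obs·Q·ΔS = 0.6150 × 887.9 ≈ 546.1 kg VSS/d.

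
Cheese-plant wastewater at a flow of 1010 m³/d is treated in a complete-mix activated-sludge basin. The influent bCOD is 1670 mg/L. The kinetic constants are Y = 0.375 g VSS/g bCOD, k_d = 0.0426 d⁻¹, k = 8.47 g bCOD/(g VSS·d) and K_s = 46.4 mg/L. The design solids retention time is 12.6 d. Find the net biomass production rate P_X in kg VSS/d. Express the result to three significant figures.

P_X ≈ 411 kg VSS/d

Effluent substrate depends only on kinetics and SRT: S = K_s(1 + k_d θ_c) / [θ_c(Yk − k_d) − 1] = 46.4 × (1 + 0.0426 × 12.6) / [12.6 × (0.375 × 8.47 − 0.0426) − 1] = 71.31 / 38.48 = 1.853 mg/L.
Observed yield with endogenous decay: Y_obs = Y / (1 + k_d·θ_c) = 0.375 / (1 + 0.0426 × 12.6) = 0.375 / 1.537 = 0.2440 g VSS/g bCOD.
Mass of bCOD removed per day: Q(S₀ − S) = 1010 × 1668 g/m³ = 1685 kg/d.
Biomass produced: P_X = Y_obs·Q·ΔS = 0.2440 × 1685 ≈ 411.1 kg VSS/d.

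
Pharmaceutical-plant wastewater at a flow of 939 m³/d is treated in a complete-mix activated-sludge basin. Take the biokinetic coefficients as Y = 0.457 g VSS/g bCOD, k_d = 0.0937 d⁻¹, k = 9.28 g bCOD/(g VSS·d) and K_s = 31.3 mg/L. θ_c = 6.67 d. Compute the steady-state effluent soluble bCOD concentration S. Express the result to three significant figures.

Effluent substrate depends only on kinetics and SRT: S = K_s(1 + k_d θ_c) / [θ_c(Yk − k_d) − 1] = 31.3 × (1 + 0.0937 × 6.67) / [6.67 × (0.457 × 9.28 − 0.0937) − 1] = 50.86 / 26.66 = 1.908 mg/L.

S ≈ 1.91 mg/L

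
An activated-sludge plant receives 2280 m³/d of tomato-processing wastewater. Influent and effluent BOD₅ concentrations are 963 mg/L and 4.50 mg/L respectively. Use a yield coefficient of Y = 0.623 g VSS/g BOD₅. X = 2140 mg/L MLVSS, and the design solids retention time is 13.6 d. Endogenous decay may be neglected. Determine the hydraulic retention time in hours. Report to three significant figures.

τ ≈ 91.1 h

Biomass mass balance (decay neglected): V·X = Y·Q·(S₀ − S)·θ_c, so V = 0.623 × 2280 × (963 − 4.50) × 13.6 / 2140 = 8652 m³.
Hydraulic retention time τ = V/Q = 8652 / 2280 = 3.795 d = 91.08 h.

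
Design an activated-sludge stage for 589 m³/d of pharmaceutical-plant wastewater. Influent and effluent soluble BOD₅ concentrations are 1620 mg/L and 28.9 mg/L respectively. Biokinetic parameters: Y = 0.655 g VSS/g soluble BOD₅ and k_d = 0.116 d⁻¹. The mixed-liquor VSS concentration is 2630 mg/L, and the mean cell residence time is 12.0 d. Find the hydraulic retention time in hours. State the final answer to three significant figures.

Steady-state biomass mass balance: V·X·(1 + k_d·θ_c) = Y·Q·(S₀ − S)·θ_c, so V = 0.655 × 589 × (1620 − 28.9) × 12.0 / [2630 × (1 + 0.116 × 12.0)] = 7.37×10^6 / 6291 = 1171 m³.
Hydraulic retention time τ = V/Q = 1171 / 589 = 1.988 d = 47.71 h.

τ ≈ 47.7 h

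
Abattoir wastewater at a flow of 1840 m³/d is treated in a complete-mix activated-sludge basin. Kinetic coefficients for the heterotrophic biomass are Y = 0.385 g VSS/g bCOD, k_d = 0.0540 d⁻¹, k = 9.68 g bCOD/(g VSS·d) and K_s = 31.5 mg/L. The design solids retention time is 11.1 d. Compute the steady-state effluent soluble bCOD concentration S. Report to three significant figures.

S ≈ 1.27 mg/L

Effluent substrate depends only on kinetics and SRT: S = K_s(1 + k_d θ_c) / [θ_c(Yk − k_d) − 1] = 31.5 × (1 + 0.0540 × 11.1) / [11.1 × (0.385 × 9.68 − 0.0540) − 1] = 50.38 / 39.77 = 1.267 mg/L.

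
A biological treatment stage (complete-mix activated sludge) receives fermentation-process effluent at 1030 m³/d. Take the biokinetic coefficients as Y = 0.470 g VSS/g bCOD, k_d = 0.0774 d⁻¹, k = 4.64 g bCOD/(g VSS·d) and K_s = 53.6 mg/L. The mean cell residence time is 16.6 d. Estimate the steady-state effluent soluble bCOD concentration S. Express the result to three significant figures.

S ≈ 3.61 mg/L

For a completely mixed reactor with recycle the Lawrence–McCarty relation gives S = K_s·(1 + k_d·θ_c) / [θ_c·(Y·k − k_d) − 1] = 53.6 × (1 + 0.0774 × 16.6) / [16.6 × (0.470 × 4.64 − 0.0774) − 1] = 122.5 / 33.92 = 3.611 mg/L.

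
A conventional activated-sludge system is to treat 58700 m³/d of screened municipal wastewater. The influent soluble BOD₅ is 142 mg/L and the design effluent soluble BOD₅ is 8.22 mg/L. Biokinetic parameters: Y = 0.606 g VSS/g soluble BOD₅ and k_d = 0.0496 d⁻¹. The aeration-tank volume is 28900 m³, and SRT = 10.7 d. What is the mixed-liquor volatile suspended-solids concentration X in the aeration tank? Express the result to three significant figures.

From V·X·(1 + k_d·θ_c) = Y·Q·(S₀ − S)·θ_c: X = 0.606 × 58700 × (142 − 8.22) × 10.7 / [28900 × (1 + 0.0496 × 10.7)] = 1151 mg/L.

X ≈ 1150 mg/L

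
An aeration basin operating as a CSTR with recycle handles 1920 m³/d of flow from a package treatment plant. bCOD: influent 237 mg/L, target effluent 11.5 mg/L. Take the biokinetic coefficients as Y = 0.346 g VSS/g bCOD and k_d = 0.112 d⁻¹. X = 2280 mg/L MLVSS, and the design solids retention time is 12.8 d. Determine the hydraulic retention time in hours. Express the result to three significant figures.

From the SRT design equation V = Y Q (S₀−S) θ_c / [X (1 + k_d θ_c)] = 0.346 × 1920 × (237 − 11.5) × 12.8 / [2280 × (1 + 0.112 × 12.8)] = 1.92×10^6 / 5549 = 345.6 m³.
HRT = V/Q = 345.6 m³ / 1920 m³·d⁻¹ = 0.1800 d × 24 = 4.320 h.

τ ≈ 4.32 h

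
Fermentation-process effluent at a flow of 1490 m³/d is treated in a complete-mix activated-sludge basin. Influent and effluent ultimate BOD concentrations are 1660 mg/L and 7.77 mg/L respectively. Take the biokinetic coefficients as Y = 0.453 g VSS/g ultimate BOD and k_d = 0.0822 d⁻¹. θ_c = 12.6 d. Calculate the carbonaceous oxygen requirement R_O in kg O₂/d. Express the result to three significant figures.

Y_obs = Y / (1 + k_d θ_c) = 0.453 / (1 + 0.0822 × 12.6) = 0.453 / 2.036 = 0.2225.
Q·(S₀ − S) = 1490 × (1660 − 7.77) × 10⁻³ = 2462 kg/d removed.
P_X = Y_obs·Q·(S₀ − S) = 0.2225 × 2462 = 547.8 kg VSS/d.
R_O = Q·ΔS − 1.42 P_X = 2462 − 777.9 = 1684 kg O₂/d.

R_O ≈ 1680 kg O₂/d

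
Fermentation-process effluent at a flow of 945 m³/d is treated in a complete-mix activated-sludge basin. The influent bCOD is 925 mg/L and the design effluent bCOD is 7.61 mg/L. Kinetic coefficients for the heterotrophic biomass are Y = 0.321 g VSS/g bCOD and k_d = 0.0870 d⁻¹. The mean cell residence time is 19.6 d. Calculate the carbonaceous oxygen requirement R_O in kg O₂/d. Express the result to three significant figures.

Y_obs = Y / (1 + k_d θ_c) = 0.321 / (1 + 0.0870 × 19.6) = 0.321 / 2.705 = 0.1187.
Substrate removed = Q·(S₀ − S) = 945 m³/d × (925 − 7.61) g/m³ = 8.67×10^5 g/d = 866.9 kg/d.
Net sludge production P_X = 0.1187 × 866.9 = 102.9 kg VSS/d.
R_O = Q·(S₀ − S) − 1.42·P_X = 866.9 − 1.42 × 102.9 = 720.9 kg O₂/d.

R_O ≈ 721 kg O₂/d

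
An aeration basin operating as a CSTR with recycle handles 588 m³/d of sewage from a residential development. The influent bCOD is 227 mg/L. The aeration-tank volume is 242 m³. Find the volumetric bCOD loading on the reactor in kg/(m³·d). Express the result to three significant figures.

L_v ≈ 0.552 kg bCOD/(m³·d)

L_v = Q S₀ / V = 588 × 227 × 10⁻³ / 242.0 = 0.5516 kg/(m³·d).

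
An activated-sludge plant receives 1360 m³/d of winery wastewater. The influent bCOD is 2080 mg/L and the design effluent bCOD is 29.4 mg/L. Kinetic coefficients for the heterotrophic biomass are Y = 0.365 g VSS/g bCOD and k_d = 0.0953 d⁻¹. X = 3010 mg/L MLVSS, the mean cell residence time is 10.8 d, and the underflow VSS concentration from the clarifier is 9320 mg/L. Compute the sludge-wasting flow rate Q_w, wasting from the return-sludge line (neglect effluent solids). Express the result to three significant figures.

Steady-state biomass mass balance: V·X·(1 + k_d·θ_c) = Y·Q·(S₀ − S)·θ_c, so V = 0.365 × 1360 × (2080 − 29.4) × 10.8 / [3010 × (1 + 0.0953 × 10.8)] = 1.1×10^7 / 6108 = 1800 m³.
θ_c = V·X/(Q_w·X_r) when wasting from the recycle, so Q_w = V·X/(θ_c·X_r) = 1800 × 3010 / (10.8 × 9320) = 53.82 m³/d.

Q_w ≈ 53.8 m³/d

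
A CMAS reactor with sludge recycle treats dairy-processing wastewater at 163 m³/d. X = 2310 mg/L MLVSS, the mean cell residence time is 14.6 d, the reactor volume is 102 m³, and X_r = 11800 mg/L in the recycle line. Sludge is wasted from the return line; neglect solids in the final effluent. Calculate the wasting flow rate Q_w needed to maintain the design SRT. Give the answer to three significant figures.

Q_w = (V·X)/(θ_c X_r) = 102.0 × 2310 / (14.6 × 11800) = 1.368 m³/d.

Q_w ≈ 1.37 m³/d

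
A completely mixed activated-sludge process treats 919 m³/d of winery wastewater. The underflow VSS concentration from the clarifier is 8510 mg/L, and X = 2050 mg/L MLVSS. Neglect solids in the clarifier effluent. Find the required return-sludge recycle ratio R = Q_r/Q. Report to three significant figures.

R = Q_r/Q = X/(X_r − X) = 2050 / (8510 − 2050) = 0.3173.

R ≈ 0.317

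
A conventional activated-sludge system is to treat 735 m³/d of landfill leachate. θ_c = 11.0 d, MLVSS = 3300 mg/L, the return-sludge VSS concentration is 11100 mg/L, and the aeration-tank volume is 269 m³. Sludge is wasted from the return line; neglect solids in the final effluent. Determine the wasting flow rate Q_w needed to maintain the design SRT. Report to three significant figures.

θ_c = V·X/(Q_w·X_r) when wasting from the recycle, so Q_w = V·X/(θ_c·X_r) = 269.0 × 3300 / (11.0 × 11100) = 7.270 m³/d.

Q_w ≈ 7.27 m³/d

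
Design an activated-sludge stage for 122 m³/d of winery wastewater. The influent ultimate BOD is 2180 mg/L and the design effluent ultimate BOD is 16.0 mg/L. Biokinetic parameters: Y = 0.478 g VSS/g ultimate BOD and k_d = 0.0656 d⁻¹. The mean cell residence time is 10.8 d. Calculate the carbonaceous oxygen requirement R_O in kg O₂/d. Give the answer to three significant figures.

R_O ≈ 159 kg O₂/d

Y_obs = Y / (1 + k_d θ_c) = 0.478 / (1 + 0.0656 × 10.8) = 0.478 / 1.708 = 0.2798.
Substrate removed = Q·(S₀ − S) = 122 m³/d × (2180 − 16.0) g/m³ = 2.64×10^5 g/d = 264.0 kg/d.
Net sludge production P_X = 0.2798 × 264.0 = 73.86 kg VSS/d.
R_O = Q·ΔS − 1.42 P_X = 264.0 − 104.9 = 159.1 kg O₂/d.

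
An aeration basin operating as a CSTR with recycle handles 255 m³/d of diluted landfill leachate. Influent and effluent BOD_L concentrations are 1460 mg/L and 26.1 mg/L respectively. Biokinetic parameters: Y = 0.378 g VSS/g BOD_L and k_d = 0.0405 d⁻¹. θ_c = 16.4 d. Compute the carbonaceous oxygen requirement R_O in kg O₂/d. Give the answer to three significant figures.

Observed yield with endogenous decay: Y_obs = Y / (1 + k_d·θ_c) = 0.378 / (1 + 0.0405 × 16.4) = 0.378 / 1.664 = 0.2271 g VSS/g BOD_L.
ΔS = 1460 − 26.1 = 1434 mg/L, so the substrate removal rate is 255 × 1434/1000 = 365.6 kg BOD_L/d.
Net sludge production P_X = 0.2271 × 365.6 = 83.05 kg VSS/d.
R_O = Q·ΔS − 1.42 P_X = 365.6 − 117.9 = 247.7 kg O₂/d.

R_O ≈ 248 kg O₂/d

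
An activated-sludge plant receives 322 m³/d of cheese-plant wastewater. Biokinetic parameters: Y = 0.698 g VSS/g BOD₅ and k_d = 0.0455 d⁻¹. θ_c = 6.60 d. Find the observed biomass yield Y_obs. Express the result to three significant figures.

Y_obs ≈ 0.537 g VSS/g BOD₅

Y_obs = Y / (1 + k_d θ_c) = 0.698 / (1 + 0.0455 × 6.60) = 0.698 / 1.300 = 0.5368.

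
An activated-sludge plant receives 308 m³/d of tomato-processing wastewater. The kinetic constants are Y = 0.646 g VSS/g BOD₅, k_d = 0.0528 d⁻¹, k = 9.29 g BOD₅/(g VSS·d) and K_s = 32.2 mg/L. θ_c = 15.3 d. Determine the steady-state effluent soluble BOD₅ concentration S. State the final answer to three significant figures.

S ≈ 0.647 mg/L

From the Monod/SRT balance for a CMAS, S = K_s·(1+k_d θ_c)/[θ_c·(Y k − k_d) − 1] = 32.2 × (1 + 0.0528 × 15.3) / [15.3 × (0.646 × 9.29 − 0.0528) − 1] = 58.21 / 90.01 = 0.6467 mg/L.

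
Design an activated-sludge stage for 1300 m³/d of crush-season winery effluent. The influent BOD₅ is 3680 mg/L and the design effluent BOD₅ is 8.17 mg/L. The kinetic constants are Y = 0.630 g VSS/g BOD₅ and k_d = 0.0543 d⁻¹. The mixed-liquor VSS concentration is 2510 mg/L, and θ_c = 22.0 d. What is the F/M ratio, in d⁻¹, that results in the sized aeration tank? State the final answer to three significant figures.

F/M ≈ 0.159 d⁻¹

Steady-state biomass mass balance: V·X·(1 + k_d·θ_c) = Y·Q·(S₀ − S)·θ_c, so V = 0.630 × 1300 × (3680 − 8.17) × 22.0 / [2510 × (1 + 0.0543 × 22.0)] = 6.62×10^7 / 5508 = 12010 m³.
Food-to-microorganism ratio F/M = Q S₀ / (V X) = 1300 × 3680 / (12010 × 2510) = 0.1587 d⁻¹.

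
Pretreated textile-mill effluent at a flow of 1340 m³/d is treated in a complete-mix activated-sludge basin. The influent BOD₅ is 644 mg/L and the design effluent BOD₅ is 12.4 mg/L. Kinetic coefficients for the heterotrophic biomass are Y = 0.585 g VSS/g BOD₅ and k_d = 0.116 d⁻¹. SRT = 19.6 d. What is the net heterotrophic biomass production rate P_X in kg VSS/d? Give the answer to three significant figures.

P_X ≈ 151 kg VSS/d

The observed yield is Y_obs = Y/(1 + k_d·θ_c) = 0.585 / (1 + 0.116 × 19.6) = 0.585 / 3.274 = 0.1787 g VSS per g BOD₅ removed.
ΔS = 644 − 12.4 = 631.6 mg/L, so the substrate removal rate is 1340 × 631.6/1000 = 846.3 kg BOD₅/d.
Biomass produced: P_X = Y_obs·Q·ΔS = 0.1787 × 846.3 ≈ 151.2 kg VSS/d.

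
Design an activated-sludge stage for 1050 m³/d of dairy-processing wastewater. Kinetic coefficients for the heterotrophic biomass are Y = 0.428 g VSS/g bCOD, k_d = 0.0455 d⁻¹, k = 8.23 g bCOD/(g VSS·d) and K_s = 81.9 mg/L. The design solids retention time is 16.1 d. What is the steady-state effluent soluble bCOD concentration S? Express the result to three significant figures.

S ≈ 2.58 mg/L

Effluent substrate depends only on kinetics and SRT: S = K_s(1 + k_d θ_c) / [θ_c(Yk − k_d) − 1] = 81.9 × (1 + 0.0455 × 16.1) / [16.1 × (0.428 × 8.23 − 0.0455) − 1] = 141.9 / 54.98 = 2.581 mg/L.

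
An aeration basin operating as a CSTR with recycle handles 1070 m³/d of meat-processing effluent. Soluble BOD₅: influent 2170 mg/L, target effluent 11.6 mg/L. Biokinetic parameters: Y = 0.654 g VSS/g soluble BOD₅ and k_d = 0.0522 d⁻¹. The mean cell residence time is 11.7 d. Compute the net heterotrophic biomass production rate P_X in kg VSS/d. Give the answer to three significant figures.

Correct the yield for decay: Y_obs = Y/(1 + k_d θ_c) = 0.654 / (1 + 0.0522 × 11.7) = 0.654 / 1.611 = 0.4060.
Substrate removed = Q·(S₀ − S) = 1070 m³/d × (2170 − 11.6) g/m³ = 2.31×10^6 g/d = 2309 kg/d.
Net biomass production P_X = Y_obs × Q·(S₀ − S) = 0.4060 × 2309 = 937.7 kg VSS/d.

P_X ≈ 938 kg VSS/d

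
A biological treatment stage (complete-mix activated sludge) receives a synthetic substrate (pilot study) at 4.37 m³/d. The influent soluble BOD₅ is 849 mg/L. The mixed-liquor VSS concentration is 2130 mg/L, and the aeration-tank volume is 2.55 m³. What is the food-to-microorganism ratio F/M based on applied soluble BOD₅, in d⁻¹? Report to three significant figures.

F/M = applied load / biomass = Q·S₀/(V·X) = 4.37 × 849 / (2.550 × 2130) = 0.6831 d⁻¹.

F/M ≈ 0.683 d⁻¹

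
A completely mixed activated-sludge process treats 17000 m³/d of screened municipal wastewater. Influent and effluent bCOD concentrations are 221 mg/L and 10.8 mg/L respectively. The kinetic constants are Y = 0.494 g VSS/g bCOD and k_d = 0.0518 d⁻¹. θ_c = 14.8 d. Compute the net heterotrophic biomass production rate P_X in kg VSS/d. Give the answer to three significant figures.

Y_obs = Y / (1 + k_d θ_c) = 0.494 / (1 + 0.0518 × 14.8) = 0.494 / 1.767 = 0.2796.
ΔS = 221 − 10.8 = 210.2 mg/L, so the substrate removal rate is 17000 × 210.2/1000 = 3573 kg bCOD/d.
Biomass produced: P_X = Y_obs·Q·ΔS = 0.2796 × 3573 ≈ 999.2 kg VSS/d.

P_X ≈ 999 kg VSS/d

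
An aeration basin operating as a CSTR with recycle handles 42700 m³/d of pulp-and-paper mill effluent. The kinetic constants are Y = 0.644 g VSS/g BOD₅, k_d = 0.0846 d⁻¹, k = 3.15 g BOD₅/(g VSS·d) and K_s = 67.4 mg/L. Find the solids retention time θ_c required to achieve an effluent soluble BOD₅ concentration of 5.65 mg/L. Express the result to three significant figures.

θ_c ≈ 13.8 d

From 1/θ_c = Y·k·S/(K_s + S) − k_d: Y·k·S/(K_s+S) = 0.644 × 3.15 × 5.65 / (67.4 + 5.65) = 0.1569 d⁻¹.
1/θ_c = 0.1569 − 0.0846 = 0.07230 d⁻¹, so θ_c = 13.83 d.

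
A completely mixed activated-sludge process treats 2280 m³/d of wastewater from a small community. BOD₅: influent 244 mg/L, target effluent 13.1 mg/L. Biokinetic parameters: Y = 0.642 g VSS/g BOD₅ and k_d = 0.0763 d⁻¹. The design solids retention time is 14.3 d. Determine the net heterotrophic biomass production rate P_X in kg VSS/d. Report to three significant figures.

P_X ≈ 162 kg VSS/d

Correct the yield for decay: Y_obs = Y/(1 + k_d θ_c) = 0.642 / (1 + 0.0763 × 14.3) = 0.642 / 2.091 = 0.3070.
Q·(S₀ − S) = 2280 × (244 − 13.1) × 10⁻³ = 526.5 kg/d removed.
Biomass produced: P_X = Y_obs·Q·ΔS = 0.3070 × 526.5 ≈ 161.6 kg VSS/d.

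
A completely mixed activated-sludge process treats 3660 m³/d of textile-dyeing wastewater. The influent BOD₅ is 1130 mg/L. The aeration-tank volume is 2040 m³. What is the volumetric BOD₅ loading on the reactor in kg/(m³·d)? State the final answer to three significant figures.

Applied BOD₅ load per unit volume = Q·S₀/V = (3660 × 1130/1000)/2040 = 2.027 kg BOD₅·m⁻³·d⁻¹.

L_v ≈ 2.03 kg BOD₅/(m³·d)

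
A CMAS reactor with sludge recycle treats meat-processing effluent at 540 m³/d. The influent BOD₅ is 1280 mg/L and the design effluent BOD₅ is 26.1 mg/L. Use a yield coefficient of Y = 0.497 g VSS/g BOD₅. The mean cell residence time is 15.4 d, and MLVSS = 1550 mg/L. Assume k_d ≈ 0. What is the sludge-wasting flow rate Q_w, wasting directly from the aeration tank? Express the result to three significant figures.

V·X = Y·Q·ΔS·θ_c gives V = 0.497 × 540 × (1280 − 26.1) × 15.4 / 1550 = 3344 m³.
With mixed-liquor wasting, θ_c = V/Q_w, so Q_w = V/θ_c = 3344/15.4 = 217.1 m³/d.

Q_w ≈ 217 m³/d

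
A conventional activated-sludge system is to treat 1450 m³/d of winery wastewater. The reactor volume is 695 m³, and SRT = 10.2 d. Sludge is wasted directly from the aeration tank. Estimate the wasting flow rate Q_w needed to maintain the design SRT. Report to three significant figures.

Wasting from the aeration tank: Q_w = V / θ_c = 695.0 / 10.2 = 68.14 m³/d.

Q_w ≈ 68.1 m³/d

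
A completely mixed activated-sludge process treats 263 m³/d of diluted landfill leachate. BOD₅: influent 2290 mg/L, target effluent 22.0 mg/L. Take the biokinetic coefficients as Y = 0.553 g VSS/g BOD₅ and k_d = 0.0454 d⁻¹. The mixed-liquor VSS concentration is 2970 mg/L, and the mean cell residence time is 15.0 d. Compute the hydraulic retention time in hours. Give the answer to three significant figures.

τ ≈ 90.4 h

Rearranging the biomass balance for a CMAS with decay, V = Y·Q·ΔS·θ_c / [X·(1+k_d θ_c)] = 0.553 × 263 × (2290 − 22.0) × 15.0 / [2970 × (1 + 0.0454 × 15.0)] = 4.95×10^6 / 4993 = 991.0 m³.
τ = V/Q = 991.0/263 = 3.768 d, or 90.44 h.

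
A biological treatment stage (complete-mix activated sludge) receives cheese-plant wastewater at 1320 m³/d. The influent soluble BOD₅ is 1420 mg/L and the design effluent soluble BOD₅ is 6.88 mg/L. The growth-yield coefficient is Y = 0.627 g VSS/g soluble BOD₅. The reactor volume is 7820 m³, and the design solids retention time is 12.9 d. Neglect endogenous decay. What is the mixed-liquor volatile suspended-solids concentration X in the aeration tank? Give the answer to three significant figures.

X ≈ 1930 mg/L

Without decay, X = Y Q (S₀−S) θ_c / V = 0.627 × 1320 × (1420 − 6.88) × 12.9 / 7820 = 1929 mg/L.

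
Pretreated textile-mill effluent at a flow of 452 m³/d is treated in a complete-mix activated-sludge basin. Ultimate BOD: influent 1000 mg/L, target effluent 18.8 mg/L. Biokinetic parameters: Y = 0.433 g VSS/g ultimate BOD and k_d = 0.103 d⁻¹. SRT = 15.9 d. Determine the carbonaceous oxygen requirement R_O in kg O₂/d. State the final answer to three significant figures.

Correct the yield for decay: Y_obs = Y/(1 + k_d θ_c) = 0.433 / (1 + 0.103 × 15.9) = 0.433 / 2.638 = 0.1642.
ΔS = 1000 − 18.8 = 981.2 mg/L, so the substrate removal rate is 452 × 981.2/1000 = 443.5 kg ultimate BOD/d.
P_X = Y_obs·Q·(S₀ − S) = 0.1642 × 443.5 = 72.80 kg VSS/d.
Carbonaceous O₂ demand = substrate oxidised − cell-mass equivalent = 443.5 − 1.42 × 72.80 = 340.1 kg O₂/d.

R_O ≈ 340 kg O₂/d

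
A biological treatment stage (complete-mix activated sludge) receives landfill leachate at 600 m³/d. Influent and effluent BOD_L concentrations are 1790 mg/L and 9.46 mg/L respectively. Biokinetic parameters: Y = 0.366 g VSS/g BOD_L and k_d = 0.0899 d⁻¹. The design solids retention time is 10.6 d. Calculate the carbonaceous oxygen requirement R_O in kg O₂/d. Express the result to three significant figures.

R_O ≈ 784 kg O₂/d

Observed yield with endogenous decay: Y_obs = Y / (1 + k_d·θ_c) = 0.366 / (1 + 0.0899 × 10.6) = 0.366 / 1.953 = 0.1874 g VSS/g BOD_L.
Q·(S₀ − S) = 600 × (1790 − 9.46) × 10⁻³ = 1068 kg/d removed.
P_X = Y_obs·Q·(S₀ − S) = 0.1874 × 1068 = 200.2 kg VSS/d.
Carbonaceous O₂ demand = substrate oxidised − cell-mass equivalent = 1068 − 1.42 × 200.2 = 784.0 kg O₂/d.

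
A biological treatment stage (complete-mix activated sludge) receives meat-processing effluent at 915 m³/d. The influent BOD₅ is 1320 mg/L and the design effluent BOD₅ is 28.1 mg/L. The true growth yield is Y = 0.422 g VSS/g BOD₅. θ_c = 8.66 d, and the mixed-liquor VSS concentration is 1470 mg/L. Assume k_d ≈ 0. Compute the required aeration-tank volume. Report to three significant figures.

Biomass mass balance (decay neglected): V·X = Y·Q·(S₀ − S)·θ_c, so V = 0.422 × 915 × (1320 − 28.1) × 8.66 / 1470 = 2939 m³.

V ≈ 2940 m³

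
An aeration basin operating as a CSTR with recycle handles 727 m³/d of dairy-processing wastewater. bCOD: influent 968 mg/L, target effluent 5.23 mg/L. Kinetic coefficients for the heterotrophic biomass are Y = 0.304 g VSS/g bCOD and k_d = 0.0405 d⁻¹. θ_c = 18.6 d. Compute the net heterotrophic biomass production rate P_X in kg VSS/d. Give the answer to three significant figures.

Correct the yield for decay: Y_obs = Y/(1 + k_d θ_c) = 0.304 / (1 + 0.0405 × 18.6) = 0.304 / 1.753 = 0.1734.
Mass of bCOD removed per day: Q(S₀ − S) = 727 × 962.8 g/m³ = 699.9 kg/d.
Net biomass production P_X = Y_obs × Q·(S₀ − S) = 0.1734 × 699.9 = 121.4 kg VSS/d.

P_X ≈ 121 kg VSS/d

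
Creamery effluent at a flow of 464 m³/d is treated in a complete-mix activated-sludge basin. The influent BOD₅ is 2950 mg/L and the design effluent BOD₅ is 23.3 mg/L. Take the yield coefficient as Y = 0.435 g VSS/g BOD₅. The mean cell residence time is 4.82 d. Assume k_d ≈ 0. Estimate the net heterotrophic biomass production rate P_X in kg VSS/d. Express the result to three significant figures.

P_X ≈ 591 kg VSS/d

With endogenous decay neglected, the observed yield equals the true yield: Y_obs = Y = 0.435 g VSS/g BOD₅.
Q·(S₀ − S) = 464 × (2950 − 23.3) × 10⁻³ = 1358 kg/d removed.
So the net sludge growth is P_X = 0.4350 × 1358 = 590.7 kg VSS/d.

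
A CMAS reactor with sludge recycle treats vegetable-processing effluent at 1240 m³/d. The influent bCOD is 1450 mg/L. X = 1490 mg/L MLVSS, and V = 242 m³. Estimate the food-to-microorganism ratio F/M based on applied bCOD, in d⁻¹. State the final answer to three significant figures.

F/M = Q·S₀ / (V·X) = 1240 × 1450 / (242.0 × 1490) = 4.986 g bCOD·(g VSS·d)⁻¹.

F/M ≈ 4.99 d⁻¹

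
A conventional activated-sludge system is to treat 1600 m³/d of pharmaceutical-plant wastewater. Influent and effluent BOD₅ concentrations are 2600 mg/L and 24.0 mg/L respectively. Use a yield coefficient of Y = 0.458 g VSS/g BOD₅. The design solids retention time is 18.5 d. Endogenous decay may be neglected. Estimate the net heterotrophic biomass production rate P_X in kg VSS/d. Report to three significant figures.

With endogenous decay neglected, the observed yield equals the true yield: Y_obs = Y = 0.458 g VSS/g BOD₅.
Mass of BOD₅ removed per day: Q(S₀ − S) = 1600 × 2576 g/m³ = 4122 kg/d.
So the net sludge growth is P_X = 0.4580 × 4122 = 1888 kg VSS/d.

P_X ≈ 1890 kg VSS/d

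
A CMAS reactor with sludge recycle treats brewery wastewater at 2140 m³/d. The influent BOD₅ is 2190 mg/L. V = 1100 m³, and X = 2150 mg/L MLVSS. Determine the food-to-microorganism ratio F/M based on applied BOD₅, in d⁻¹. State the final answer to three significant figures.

F/M ≈ 1.98 d⁻¹

F/M = Q·S₀ / (V·X) = 2140 × 2190 / (1100 × 2150) = 1.982 g BOD₅·(g VSS·d)⁻¹.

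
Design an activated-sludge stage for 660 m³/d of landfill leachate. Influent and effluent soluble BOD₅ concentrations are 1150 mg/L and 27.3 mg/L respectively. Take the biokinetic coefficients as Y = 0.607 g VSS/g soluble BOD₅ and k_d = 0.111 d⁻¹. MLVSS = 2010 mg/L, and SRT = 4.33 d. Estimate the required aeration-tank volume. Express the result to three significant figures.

Rearranging the biomass balance for a CMAS with decay, V = Y·Q·ΔS·θ_c / [X·(1+k_d θ_c)] = 0.607 × 660 × (1150 − 27.3) × 4.33 / [2010 × (1 + 0.111 × 4.33)] = 1.95×10^6 / 2976 = 654.4 m³.

V ≈ 654 m³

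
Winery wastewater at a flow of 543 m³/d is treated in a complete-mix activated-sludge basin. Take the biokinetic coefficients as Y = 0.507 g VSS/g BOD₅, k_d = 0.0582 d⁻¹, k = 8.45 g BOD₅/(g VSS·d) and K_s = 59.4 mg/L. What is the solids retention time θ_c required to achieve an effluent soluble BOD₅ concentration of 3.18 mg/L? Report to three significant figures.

θ_c ≈ 6.27 d

From 1/θ_c = Y·k·S/(K_s + S) − k_d: Y·k·S/(K_s+S) = 0.507 × 8.45 × 3.18 / (59.4 + 3.18) = 0.2177 d⁻¹.
θ_c = 1/(μ − k_d) = 1/(0.2177 − 0.0582) = 1/0.1595 = 6.270 d.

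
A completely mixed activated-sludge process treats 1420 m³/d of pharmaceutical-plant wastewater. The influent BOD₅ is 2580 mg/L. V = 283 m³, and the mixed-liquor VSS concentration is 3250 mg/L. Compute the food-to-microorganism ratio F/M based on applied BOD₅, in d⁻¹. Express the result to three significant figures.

F/M ≈ 3.98 d⁻¹

F/M = Q·S₀ / (V·X) = 1420 × 2580 / (283.0 × 3250) = 3.983 g BOD₅·(g VSS·d)⁻¹.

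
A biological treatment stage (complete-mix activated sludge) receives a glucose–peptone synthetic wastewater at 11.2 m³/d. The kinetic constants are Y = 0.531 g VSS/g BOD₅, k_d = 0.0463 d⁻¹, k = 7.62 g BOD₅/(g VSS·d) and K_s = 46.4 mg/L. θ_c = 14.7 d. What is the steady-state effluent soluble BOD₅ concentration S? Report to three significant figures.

S ≈ 1.35 mg/L

Effluent substrate depends only on kinetics and SRT: S = K_s(1 + k_d θ_c) / [θ_c(Yk − k_d) − 1] = 46.4 × (1 + 0.0463 × 14.7) / [14.7 × (0.531 × 7.62 − 0.0463) − 1] = 77.98 / 57.80 = 1.349 mg/L.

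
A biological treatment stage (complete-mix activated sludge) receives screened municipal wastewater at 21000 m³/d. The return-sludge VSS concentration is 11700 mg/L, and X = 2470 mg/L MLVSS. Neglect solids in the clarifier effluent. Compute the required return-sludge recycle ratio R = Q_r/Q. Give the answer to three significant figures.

Mass balance around the secondary clarifier (neglecting effluent solids): R = X / (X_r − X) = 2470 / (11700 − 2470) = 0.2676.

R ≈ 0.268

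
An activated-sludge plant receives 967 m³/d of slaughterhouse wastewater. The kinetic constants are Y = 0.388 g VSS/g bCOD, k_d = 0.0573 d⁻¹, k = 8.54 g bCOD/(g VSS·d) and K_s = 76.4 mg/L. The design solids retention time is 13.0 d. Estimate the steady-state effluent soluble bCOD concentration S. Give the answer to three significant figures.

S ≈ 3.23 mg/L

For a completely mixed reactor with recycle the Lawrence–McCarty relation gives S = K_s·(1 + k_d·θ_c) / [θ_c·(Y·k − k_d) − 1] = 76.4 × (1 + 0.0573 × 13.0) / [13.0 × (0.388 × 8.54 − 0.0573) − 1] = 133.3 / 41.33 = 3.225 mg/L.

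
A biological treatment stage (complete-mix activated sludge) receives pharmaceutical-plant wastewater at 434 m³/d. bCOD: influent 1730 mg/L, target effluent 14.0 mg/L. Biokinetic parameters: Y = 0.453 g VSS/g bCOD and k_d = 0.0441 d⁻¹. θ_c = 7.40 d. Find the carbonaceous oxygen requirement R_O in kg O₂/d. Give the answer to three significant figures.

Correct the yield for decay: Y_obs = Y/(1 + k_d θ_c) = 0.453 / (1 + 0.0441 × 7.40) = 0.453 / 1.326 = 0.3415.
Substrate removed = Q·(S₀ − S) = 434 m³/d × (1730 − 14.0) g/m³ = 7.45×10^5 g/d = 744.7 kg/d.
P_X = Y_obs·Q·(S₀ − S) = 0.3415 × 744.7 = 254.4 kg VSS/d.
Carbonaceous O₂ demand = substrate oxidised − cell-mass equivalent = 744.7 − 1.42 × 254.4 = 383.6 kg O₂/d.

R_O ≈ 384 kg O₂/d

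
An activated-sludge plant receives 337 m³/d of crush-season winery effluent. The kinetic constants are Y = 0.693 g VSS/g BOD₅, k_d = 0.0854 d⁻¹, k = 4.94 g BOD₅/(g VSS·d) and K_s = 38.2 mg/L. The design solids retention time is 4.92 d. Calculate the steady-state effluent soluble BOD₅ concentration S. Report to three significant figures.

S ≈ 3.52 mg/L

Effluent substrate depends only on kinetics and SRT: S = K_s(1 + k_d θ_c) / [θ_c(Yk − k_d) − 1] = 38.2 × (1 + 0.0854 × 4.92) / [4.92 × (0.693 × 4.94 − 0.0854) − 1] = 54.25 / 15.42 = 3.517 mg/L.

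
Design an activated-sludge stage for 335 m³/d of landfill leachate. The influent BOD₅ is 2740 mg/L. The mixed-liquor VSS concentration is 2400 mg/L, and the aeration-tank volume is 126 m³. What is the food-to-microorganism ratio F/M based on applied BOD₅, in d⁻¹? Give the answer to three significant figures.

F/M ≈ 3.04 d⁻¹

F/M = Q·S₀ / (V·X) = 335 × 2740 / (126.0 × 2400) = 3.035 g BOD₅·(g VSS·d)⁻¹.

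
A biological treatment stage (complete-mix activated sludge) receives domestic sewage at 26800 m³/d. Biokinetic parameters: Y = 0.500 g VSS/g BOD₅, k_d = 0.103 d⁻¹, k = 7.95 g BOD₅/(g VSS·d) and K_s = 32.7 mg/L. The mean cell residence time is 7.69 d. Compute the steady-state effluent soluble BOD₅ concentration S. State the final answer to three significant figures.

S ≈ 2.04 mg/L

Effluent substrate depends only on kinetics and SRT: S = K_s(1 + k_d θ_c) / [θ_c(Yk − k_d) − 1] = 32.7 × (1 + 0.103 × 7.69) / [7.69 × (0.500 × 7.95 − 0.103) − 1] = 58.60 / 28.78 = 2.036 mg/L.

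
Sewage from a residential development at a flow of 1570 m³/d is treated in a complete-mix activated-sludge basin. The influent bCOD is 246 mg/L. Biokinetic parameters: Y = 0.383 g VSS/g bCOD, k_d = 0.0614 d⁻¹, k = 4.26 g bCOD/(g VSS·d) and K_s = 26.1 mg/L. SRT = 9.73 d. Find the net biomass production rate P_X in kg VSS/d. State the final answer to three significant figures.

P_X ≈ 91.5 kg VSS/d

For a completely mixed reactor with recycle the Lawrence–McCarty relation gives S = K_s·(1 + k_d·θ_c) / [θ_c·(Y·k − k_d) − 1] = 26.1 × (1 + 0.0614 × 9.73) / [9.73 × (0.383 × 4.26 − 0.0614) − 1] = 41.69 / 14.28 = 2.920 mg/L.
The observed yield is Y_obs = Y/(1 + k_d·θ_c) = 0.383 / (1 + 0.0614 × 9.73) = 0.383 / 1.597 = 0.2398 g VSS per g bCOD removed.
Substrate removed = Q·(S₀ − S) = 1570 m³/d × (246 − 2.92) g/m³ = 3.82×10^5 g/d = 381.6 kg/d.
So the net sludge growth is P_X = 0.2398 × 381.6 = 91.50 kg VSS/d.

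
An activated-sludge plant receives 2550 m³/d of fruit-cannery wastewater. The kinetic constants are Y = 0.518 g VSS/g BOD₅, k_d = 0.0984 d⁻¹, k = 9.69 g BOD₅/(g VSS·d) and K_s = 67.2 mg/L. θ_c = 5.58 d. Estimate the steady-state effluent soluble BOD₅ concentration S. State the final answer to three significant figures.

S ≈ 3.93 mg/L

Effluent substrate depends only on kinetics and SRT: S = K_s(1 + k_d θ_c) / [θ_c(Yk − k_d) − 1] = 67.2 × (1 + 0.0984 × 5.58) / [5.58 × (0.518 × 9.69 − 0.0984) − 1] = 104.1 / 26.46 = 3.934 mg/L.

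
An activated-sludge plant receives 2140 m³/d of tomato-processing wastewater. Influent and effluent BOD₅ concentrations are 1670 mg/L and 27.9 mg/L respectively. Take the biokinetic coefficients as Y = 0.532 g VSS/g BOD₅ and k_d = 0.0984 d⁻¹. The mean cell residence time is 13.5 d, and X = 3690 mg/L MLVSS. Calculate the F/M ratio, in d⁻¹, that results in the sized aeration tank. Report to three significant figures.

Rearranging the biomass balance for a CMAS with decay, V = Y·Q·ΔS·θ_c / [X·(1+k_d θ_c)] = 0.532 × 2140 × (1670 − 27.9) × 13.5 / [3690 × (1 + 0.0984 × 13.5)] = 2.52×10^7 / 8592 = 2937 m³.
F/M = applied load / biomass = Q·S₀/(V·X) = 2140 × 1670 / (2937 × 3690) = 0.3297 d⁻¹.

F/M ≈ 0.330 d⁻¹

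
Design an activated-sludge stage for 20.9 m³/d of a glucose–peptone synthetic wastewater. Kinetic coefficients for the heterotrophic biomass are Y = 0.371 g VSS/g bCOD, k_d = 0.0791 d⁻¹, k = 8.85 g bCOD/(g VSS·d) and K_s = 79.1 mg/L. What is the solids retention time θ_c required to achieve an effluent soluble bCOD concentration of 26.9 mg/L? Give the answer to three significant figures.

θ_c ≈ 1.33 d

From 1/θ_c = Y·k·S/(K_s + S) − k_d: Y·k·S/(K_s+S) = 0.371 × 8.85 × 26.9 / (79.1 + 26.9) = 0.8332 d⁻¹.
1/θ_c = 0.8332 − 0.0791 = 0.7541 d⁻¹, so θ_c = 1.326 d.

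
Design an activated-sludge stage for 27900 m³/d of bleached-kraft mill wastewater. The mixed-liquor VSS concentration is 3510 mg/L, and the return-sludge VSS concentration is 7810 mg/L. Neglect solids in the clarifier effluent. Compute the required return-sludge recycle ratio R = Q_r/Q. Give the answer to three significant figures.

R ≈ 0.816

Solids balance on the clarifier gives (1+R)X = R·X_r, so R = X/(X_r − X) = 3510 / (7810 − 3510) = 0.8163.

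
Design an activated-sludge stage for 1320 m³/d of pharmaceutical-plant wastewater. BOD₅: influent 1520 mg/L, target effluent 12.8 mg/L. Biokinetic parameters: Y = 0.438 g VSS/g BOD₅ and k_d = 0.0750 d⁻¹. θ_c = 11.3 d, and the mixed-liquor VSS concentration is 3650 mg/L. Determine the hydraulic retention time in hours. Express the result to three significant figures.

From the SRT design equation V = Y Q (S₀−S) θ_c / [X (1 + k_d θ_c)] = 0.438 × 1320 × (1520 − 12.8) × 11.3 / [3650 × (1 + 0.0750 × 11.3)] = 9.85×10^6 / 6743 = 1460 m³.
τ = V/Q = 1460/1320 = 1.106 d, or 26.55 h.

τ ≈ 26.5 h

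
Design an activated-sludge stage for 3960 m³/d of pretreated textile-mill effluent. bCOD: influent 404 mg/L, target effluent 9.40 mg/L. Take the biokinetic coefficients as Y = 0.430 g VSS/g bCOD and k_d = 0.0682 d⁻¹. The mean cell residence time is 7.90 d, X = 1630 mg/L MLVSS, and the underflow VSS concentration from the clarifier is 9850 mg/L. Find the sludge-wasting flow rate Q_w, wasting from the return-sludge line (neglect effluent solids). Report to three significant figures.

From the SRT design equation V = Y Q (S₀−S) θ_c / [X (1 + k_d θ_c)] = 0.430 × 3960 × (404 − 9.40) × 7.90 / [1630 × (1 + 0.0682 × 7.90)] = 5.31×10^6 / 2508 = 2116 m³.
θ_c = V·X/(Q_w·X_r) when wasting from the recycle, so Q_w = V·X/(θ_c·X_r) = 2116 × 1630 / (7.90 × 9850) = 44.33 m³/d.

Q_w ≈ 44.3 m³/d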